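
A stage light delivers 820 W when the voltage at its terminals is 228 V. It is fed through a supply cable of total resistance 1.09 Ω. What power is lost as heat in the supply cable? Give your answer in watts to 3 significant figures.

14.1 W

The supply cable is a series resistance carrying the load current; its dissipation is I²R_line.
I = P / V = 820 / 228 = 3.596 A through the supply cable.
P_line = I² R_line = (3.596)² × 1.09 = 14.10 W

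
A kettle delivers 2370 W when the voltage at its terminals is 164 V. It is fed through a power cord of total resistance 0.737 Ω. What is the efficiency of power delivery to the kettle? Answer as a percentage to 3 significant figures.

93.9 %

I = P / V = 2370 / 164 = 14.45 A through the power cord.
P_line = I² R_line = (14.45)² × 0.737 = 153.9 W
P_source = P_load + P_line = 2370 + 153.9 = 2524 W
η = P_load / P_source = 2370 / 2524 = 0.9390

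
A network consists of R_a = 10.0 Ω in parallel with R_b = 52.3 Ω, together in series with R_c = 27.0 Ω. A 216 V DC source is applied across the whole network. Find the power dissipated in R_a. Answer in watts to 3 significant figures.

262 W

Combine R_a and R_b into their parallel equivalent first, reducing the network to two series resistors.
R_p = (10.0×52.3)/(10.0+52.3) = 8.395 Ω
R_total = R_p + 27.0 = 8.395 + 27.0 = 35.39 Ω
I = V / R_total = 216 / 35.39 = 6.103 A
Voltage across the parallel pair: V_p = I × R_p = 6.103 × 8.395 = 51.23 V
R_a sits across V_p; its power is V_p²/R.
P_R_a = (51.23)² / 10.0 = 262.5 W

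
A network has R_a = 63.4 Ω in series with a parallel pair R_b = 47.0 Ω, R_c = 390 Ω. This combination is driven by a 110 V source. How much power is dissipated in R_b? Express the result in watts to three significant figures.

Replace R_b and R_c with their parallel equivalent so the circuit becomes R_a in series with R_p.
R_p = (47.0×390)/(47.0+390) = 41.95 Ω
R_total = 63.4 + 41.95 = 105.3 Ω
I = V / R_total = 110 / 105.3 = 1.044 A
Voltage across the parallel pair: V_p = I × R_p = 1.044 × 41.95 = 43.80 V
R_b sees V_p directly, so P = V_p² / R_b.
P_R_b = (43.80)² / 47.0 = 40.82 W

40.8 W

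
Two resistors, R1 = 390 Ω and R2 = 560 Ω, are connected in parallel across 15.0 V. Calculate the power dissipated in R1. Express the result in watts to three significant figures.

0.577 W

R1 sits directly across the source, so P = V²/R with V = 15.0 V.
P_R1 = V² / R1 = (15.0)² / 390 Ω = 0.5769 W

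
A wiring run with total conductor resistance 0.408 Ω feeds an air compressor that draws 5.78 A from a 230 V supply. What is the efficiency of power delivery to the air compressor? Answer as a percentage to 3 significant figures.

99.0 %

The wiring run carries the full 5.78 A.
P_line = I² R_line = (5.780)² × 0.408 = 13.63 W
P_source = V I = 230 × 5.780 = 1329 W; P_load = 1316 W
η = P_load / P_source = 1316 / 1329 = 0.9897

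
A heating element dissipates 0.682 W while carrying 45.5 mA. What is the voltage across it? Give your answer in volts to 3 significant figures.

15.0 V

Rearranging the power relation for the two known quantities gives V = P / I.
V = 0.682 / 0.04550 = 14.99 V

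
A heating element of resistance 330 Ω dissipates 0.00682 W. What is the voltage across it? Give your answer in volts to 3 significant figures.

From P = V I = I²R = V²/R, with the two given quantities we get V = √(P R).
V = √(0.00682 × 330) = 1.500 V

1.50 V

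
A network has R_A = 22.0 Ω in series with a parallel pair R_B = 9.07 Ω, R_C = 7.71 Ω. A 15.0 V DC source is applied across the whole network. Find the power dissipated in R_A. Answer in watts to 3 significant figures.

7.23 W

Reduce the parallel pair to R_p first; the network is then a simple series string.
R_p = (9.07×7.71)/(9.07+7.71) = 4.167 Ω
R_total = 22.0 + 4.167 = 26.17 Ω
I = V / R_total = 15.0 / 26.17 = 0.5732 A
The full supply current passes through R_A: P = I²R.
P_R_A = (0.5732)² × 22.0 = 7.229 W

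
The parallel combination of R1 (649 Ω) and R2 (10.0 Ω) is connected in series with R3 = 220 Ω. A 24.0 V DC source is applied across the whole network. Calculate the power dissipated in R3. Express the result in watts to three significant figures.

2.40 W

First find R_p for the parallel pair, then treat R_p + R3 as a series loop.
R_p = (649×10.0)/(649+10.0) = 9.848 Ω
R_total = R_p + 220 = 9.848 + 220 = 229.8 Ω
I = V / R_total = 24.0 / 229.8 = 0.1044 A
R3 is the series element, so its power is I²R.
P_R3 = (0.1044)² × 220 = 2.399 W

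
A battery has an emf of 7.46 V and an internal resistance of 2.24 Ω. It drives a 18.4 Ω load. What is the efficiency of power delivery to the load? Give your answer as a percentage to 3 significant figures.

The source delivers εI, of which I²R reaches the load and I²r is lost; since I is common, η = R/(R+r).
η = R / (R + r) = 18.4 / (18.4 + 2.24) = 0.8915

89.1 %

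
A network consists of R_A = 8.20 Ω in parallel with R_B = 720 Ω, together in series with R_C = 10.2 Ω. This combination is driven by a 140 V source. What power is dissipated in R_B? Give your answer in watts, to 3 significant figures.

5.34 W

Combine R_A and R_B into their parallel equivalent first, reducing the network to two series resistors.
R_p = (8.20×720)/(8.20+720) = 8.108 Ω
R_total = R_p + 10.2 = 8.108 + 10.2 = 18.31 Ω
I = V / R_total = 140 / 18.31 = 7.647 A
Voltage across the parallel pair: V_p = I × R_p = 7.647 × 8.108 = 62.00 V
R_B has V_p across it, so P = V_p²/R_B.
P_R_B = (62.00)² / 720 = 5.339 W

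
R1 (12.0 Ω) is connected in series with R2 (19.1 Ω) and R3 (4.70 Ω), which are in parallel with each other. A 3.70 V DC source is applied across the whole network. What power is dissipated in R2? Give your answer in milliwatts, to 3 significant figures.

41.0 mW

Collapse R2‖R3 to a single equivalent, reducing the network to two series elements.
R_p = (19.1×4.70)/(19.1+4.70) = 3.772 Ω
R_total = 12.0 + 3.772 = 15.77 Ω
I = V / R_total = 3.70 / 15.77 = 0.2346 A
Voltage across the parallel pair: V_p = I × R_p = 0.2346 × 3.772 = 0.8849 V
R2 is across V_p, so use P = V²/R for that branch.
P_R2 = (0.8849)² / 19.1 = 0.04099 W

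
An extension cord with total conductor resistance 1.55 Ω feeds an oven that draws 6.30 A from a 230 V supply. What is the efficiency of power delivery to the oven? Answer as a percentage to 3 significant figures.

The extension cord carries the full 6.30 A.
P_line = I² R_line = (6.300)² × 1.55 = 61.52 W
P_source = V I = 230 × 6.300 = 1449 W; P_load = 1387 W
η = P_load / P_source = 1387 / 1449 = 0.9575

95.8 %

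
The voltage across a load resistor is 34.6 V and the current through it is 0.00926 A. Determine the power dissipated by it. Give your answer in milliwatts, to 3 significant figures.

320 mW

Since both terminal voltage and current are stated, P = V I gives the power in one step.
P = 34.6 V × 0.009260 A = 0.3204 W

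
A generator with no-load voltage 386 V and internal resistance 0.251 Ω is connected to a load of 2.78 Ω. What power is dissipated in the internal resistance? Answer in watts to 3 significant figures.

4070 W

The source's internal resistance is just another series element carrying I; its dissipation is I²r.
I = ε / (r + R) = 386 / (0.251 + 2.78) = 127.4 A
P_int = I² r = (127.4)² × 0.251 = 4071 W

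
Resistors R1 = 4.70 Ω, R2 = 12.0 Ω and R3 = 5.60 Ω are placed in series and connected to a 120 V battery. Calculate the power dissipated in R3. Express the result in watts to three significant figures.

Every series element carries the same I. Get I from the total resistance, then P = I² × R3.
R_total = 4.70 + 12.0 + 5.60 = 22.30 Ω
I = V / R_total = 120 / 22.30 = 5.381 A
P_R3 = I² × R3 = (5.381)² × 5.60 = 162.2 W

162 W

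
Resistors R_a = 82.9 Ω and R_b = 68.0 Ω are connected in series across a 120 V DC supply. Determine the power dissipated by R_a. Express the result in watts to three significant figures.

52.4 W

The current is common to all series resistors; compute it, then apply P = I²R for the target.
R_total = 82.9 + 68.0 = 150.9 Ω
I = V / R_total = 120 / 150.9 = 0.7952 A
P_R_a = I² × R_a = (0.7952)² × 82.9 = 52.43 W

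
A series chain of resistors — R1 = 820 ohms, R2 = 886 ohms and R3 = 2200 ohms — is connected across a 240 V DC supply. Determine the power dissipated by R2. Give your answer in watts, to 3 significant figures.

Series elements share the same current, so find I first, then use P = I²R.
R_total = 820 + 886 + 2200 = 3906 Ω
I = V / R_total = 240 / 3906 = 0.06144 A
P_R2 = I² × R2 = (0.06144)² × 886 = 3.345 W

3.34 W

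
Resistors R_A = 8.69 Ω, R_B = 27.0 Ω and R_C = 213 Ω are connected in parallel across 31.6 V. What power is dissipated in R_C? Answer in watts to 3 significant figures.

4.69 W

Parallel branches share the same voltage; P = V²/R gives the branch power in one step.
P_R_C = V² / R_C = (31.6)² / 213 Ω = 4.688 W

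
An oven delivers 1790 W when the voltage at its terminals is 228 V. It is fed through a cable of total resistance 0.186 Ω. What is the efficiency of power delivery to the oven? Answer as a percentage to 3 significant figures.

99.4 %

I = P / V = 1790 / 228 = 7.851 A through the cable.
P_line = I² R_line = (7.851)² × 0.186 = 11.46 W
P_source = P_load + P_line = 1790 + 11.46 = 1801 W
η = P_load / P_source = 1790 / 1801 = 0.9936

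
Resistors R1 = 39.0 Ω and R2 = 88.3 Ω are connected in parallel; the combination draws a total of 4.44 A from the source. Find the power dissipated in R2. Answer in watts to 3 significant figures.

Parallel branches share V, not I — compute V via R_eq, then use V²/R for the target branch.
1/R_eq = 1/39.0 + 1/88.3 ⇒ R_eq = 27.05 Ω
V = I_total × R_eq = 4.440 × 27.05 = 120.1 V
P_R2 = V² / R2 = (120.1)² / 88.3 = 163.4 W

163 W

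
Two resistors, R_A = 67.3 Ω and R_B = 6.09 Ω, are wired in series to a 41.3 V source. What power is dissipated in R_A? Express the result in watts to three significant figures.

21.3 W

Every series element carries the same I. Get I from the total resistance, then P = I² × R_A.
R_total = 67.3 + 6.09 = 73.39 Ω
I = V / R_total = 41.3 / 73.39 = 0.5627 A
P_R_A = I² × R_A = (0.5627)² × 67.3 = 21.31 W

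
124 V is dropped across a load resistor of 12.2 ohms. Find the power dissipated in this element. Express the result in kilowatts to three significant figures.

Voltage and resistance are given, so P = V²/R is the one-step route.
P = (124 V)² / 12.2 Ω = 1260 W

1.26 kW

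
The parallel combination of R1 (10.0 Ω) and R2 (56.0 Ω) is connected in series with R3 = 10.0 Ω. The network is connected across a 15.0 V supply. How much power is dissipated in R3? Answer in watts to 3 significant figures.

Reduce the parallel combination to a single R_p; the circuit then becomes R_p in series with the remaining resistor.
R_p = (10.0×56.0)/(10.0+56.0) = 8.485 Ω
R_total = R_p + 10.0 = 8.485 + 10.0 = 18.48 Ω
I = V / R_total = 15.0 / 18.48 = 0.8115 A
R3 carries the full series current, so P = I²R.
P_R3 = (0.8115)² × 10.0 = 6.585 W

6.58 W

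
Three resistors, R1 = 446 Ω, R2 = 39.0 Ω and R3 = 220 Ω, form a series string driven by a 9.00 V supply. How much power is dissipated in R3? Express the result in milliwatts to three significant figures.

35.9 mW

In a series string the same current flows through every resistor — find that current, then P = I²R for the one we want.
R_total = 446 + 39.0 + 220 = 705.0 Ω
I = V / R_total = 9.00 / 705.0 = 0.01277 A
P_R3 = I² × R3 = (0.01277)² × 220 = 0.03585 W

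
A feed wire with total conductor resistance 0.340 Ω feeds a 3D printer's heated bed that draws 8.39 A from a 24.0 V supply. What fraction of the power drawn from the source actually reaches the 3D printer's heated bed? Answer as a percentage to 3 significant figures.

88.1 %

The feed wire carries the full 8.39 A.
P_line = I² R_line = (8.390)² × 0.340 = 23.93 W
P_source = V I = 24.0 × 8.390 = 201.4 W; P_load = 177.4 W
η = P_load / P_source = 177.4 / 201.4 = 0.8811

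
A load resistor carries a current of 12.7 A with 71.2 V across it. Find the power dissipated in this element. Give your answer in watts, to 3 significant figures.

With V and I both given, power follows immediately from P = V I.
P = 71.2 V × 12.70 A = 904.2 W

904 W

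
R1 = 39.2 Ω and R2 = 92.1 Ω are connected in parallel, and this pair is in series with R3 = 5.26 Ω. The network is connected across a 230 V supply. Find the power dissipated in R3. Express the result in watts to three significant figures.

Combine R1 and R2 into their parallel equivalent first, reducing the network to two series resistors.
R_p = (39.2×92.1)/(39.2+92.1) = 27.50 Ω
R_total = R_p + 5.26 = 27.50 + 5.26 = 32.76 Ω
I = V / R_total = 230 / 32.76 = 7.021 A
R3 is the series element, so its power is I²R.
P_R3 = (7.021)² × 5.26 = 259.3 W

259 W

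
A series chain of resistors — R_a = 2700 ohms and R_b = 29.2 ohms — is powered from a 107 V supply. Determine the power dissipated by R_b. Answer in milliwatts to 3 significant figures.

Series elements share the same current, so find I first, then use P = I²R.
R_total = 2700 + 29.2 = 2729 Ω
I = V / R_total = 107 / 2729 = 0.03921 A
P_R_b = I² × R_b = (0.03921)² × 29.2 = 0.04488 W

44.9 mW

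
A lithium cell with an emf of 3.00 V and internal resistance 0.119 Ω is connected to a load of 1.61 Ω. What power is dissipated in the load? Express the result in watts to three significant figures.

With r and R in series, I = ε/(r+R); the load dissipates I²R.
I = ε / (r + R) = 3.00 / (0.119 + 1.61) = 1.735 A
P_load = I² R = (1.735)² × 1.61 = 4.847 W

4.85 W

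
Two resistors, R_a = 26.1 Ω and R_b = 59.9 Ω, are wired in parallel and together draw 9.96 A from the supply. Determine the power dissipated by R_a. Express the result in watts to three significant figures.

Only the total current is stated, so first find the parallel equivalent to get the voltage across the combination.
1/R_eq = 1/26.1 + 1/59.9 ⇒ R_eq = 18.18 Ω
V = I_total × R_eq = 9.960 × 18.18 = 181.1 V
P_R_a = V² / R_a = (181.1)² / 26.1 = 1256 W

1260 W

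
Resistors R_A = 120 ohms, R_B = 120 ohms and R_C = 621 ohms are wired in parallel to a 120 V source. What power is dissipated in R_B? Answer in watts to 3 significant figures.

120 W

Every branch has 120 V across it, so for R_B the power is simply V²/R.
P_R_B = V² / R_B = (120)² / 120 Ω = 120.0 W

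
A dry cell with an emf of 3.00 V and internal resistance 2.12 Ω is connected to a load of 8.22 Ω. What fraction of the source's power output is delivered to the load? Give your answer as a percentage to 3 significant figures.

79.5 %

Efficiency is P_load / P_total. With a series r and R sharing the same I, P = I²R for each, so η = R/(R+r).
η = R / (R + r) = 8.22 / (8.22 + 2.12) = 0.7950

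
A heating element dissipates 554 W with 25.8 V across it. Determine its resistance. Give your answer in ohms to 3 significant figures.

1.20 Ω

Inverting the appropriate power form: R = V² / P.
R = (25.8)² / 554 = 1.202 Ω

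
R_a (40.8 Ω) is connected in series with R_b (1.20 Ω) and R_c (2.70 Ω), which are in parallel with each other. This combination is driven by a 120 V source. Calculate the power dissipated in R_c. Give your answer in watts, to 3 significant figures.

2.12 W

Replace R_b and R_c with their parallel equivalent so the circuit becomes R_a in series with R_p.
R_p = (1.20×2.70)/(1.20+2.70) = 0.8308 Ω
R_total = 40.8 + 0.8308 = 41.63 Ω
I = V / R_total = 120 / 41.63 = 2.882 A
Voltage across the parallel pair: V_p = I × R_p = 2.882 × 0.8308 = 2.395 V
With V_p across R_c, its power is V_p²/R_c.
P_R_c = (2.395)² / 2.70 = 2.124 W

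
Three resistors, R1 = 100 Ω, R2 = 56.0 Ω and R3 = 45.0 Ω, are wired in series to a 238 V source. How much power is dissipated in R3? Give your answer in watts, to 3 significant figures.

Series elements share the same current, so find I first, then use P = I²R.
R_total = 100 + 56.0 + 45.0 = 201.0 Ω
I = V / R_total = 238 / 201.0 = 1.184 A
P_R3 = I² × R3 = (1.184)² × 45.0 = 63.09 W

63.1 W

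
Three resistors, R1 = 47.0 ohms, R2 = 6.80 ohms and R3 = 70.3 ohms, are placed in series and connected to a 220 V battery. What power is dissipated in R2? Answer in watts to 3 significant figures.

Every series element carries the same I. Get I from the total resistance, then P = I² × R2.
R_total = 47.0 + 6.80 + 70.3 = 124.1 Ω
I = V / R_total = 220 / 124.1 = 1.773 A
P_R2 = I² × R2 = (1.773)² × 6.80 = 21.37 W

21.4 W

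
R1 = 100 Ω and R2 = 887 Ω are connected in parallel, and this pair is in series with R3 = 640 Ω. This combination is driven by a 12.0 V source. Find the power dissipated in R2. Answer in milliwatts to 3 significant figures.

2.46 mW

First find R_p for the parallel pair, then treat R_p + R3 as a series loop.
R_p = (100×887)/(100+887) = 89.87 Ω
R_total = R_p + 640 = 89.87 + 640 = 729.9 Ω
I = V / R_total = 12.0 / 729.9 = 0.01644 A
Voltage across the parallel pair: V_p = I × R_p = 0.01644 × 89.87 = 1.478 V
R2 sits across V_p; its power is V_p²/R.
P_R2 = (1.478)² / 887 = 0.002461 W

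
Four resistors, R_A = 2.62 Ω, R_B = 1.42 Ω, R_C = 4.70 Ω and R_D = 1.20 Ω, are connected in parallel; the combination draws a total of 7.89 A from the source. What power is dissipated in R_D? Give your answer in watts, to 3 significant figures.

Parallel branches share V, not I — compute V via R_eq, then use V²/R for the target branch.
1/R_eq = 1/2.62 + 1/1.42 + 1/4.70 + 1/1.20 ⇒ R_eq = 0.4690 Ω
V = I_total × R_eq = 7.890 × 0.4690 = 3.701 V
P_R_D = V² / R_D = (3.701)² / 1.20 = 11.41 W

11.4 W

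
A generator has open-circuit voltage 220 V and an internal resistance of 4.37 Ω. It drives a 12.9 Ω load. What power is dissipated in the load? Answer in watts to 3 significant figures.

Load and internal resistance form a series loop — compute the loop current, then the load power via I²R.
I = ε / (r + R) = 220 / (4.37 + 12.9) = 12.74 A
P_load = I² R = (12.74)² × 12.9 = 2093 W

2090 W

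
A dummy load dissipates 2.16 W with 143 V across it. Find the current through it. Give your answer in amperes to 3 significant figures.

0.0151 A

From P = V I = I²R = V²/R, with the two given quantities we get I = P / V.
I = 2.16 / 143 = 0.01510 A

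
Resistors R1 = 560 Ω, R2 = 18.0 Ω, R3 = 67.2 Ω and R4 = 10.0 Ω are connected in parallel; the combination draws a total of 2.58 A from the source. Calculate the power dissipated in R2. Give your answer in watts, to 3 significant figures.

12.5 W

The branches share the same voltage, but only the total current is given — find V from the equivalent resistance first.
1/R_eq = 1/560 + 1/18.0 + 1/67.2 + 1/10.0 ⇒ R_eq = 5.806 Ω
V = I_total × R_eq = 2.580 × 5.806 = 14.98 V
P_R2 = V² / R2 = (14.98)² / 18.0 = 12.47 W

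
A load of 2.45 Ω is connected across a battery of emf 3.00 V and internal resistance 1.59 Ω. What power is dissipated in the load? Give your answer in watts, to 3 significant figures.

Find the circuit current first, then P = I²R for the load (series elements share I).
I = ε / (r + R) = 3.00 / (1.59 + 2.45) = 0.7426 A
P_load = I² R = (0.7426)² × 2.45 = 1.351 W

1.35 W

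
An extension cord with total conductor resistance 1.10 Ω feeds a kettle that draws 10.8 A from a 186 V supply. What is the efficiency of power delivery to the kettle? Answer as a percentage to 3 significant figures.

93.6 %

The extension cord carries the full 10.8 A.
P_line = I² R_line = (10.80)² × 1.10 = 128.3 W
P_source = V I = 186 × 10.80 = 2009 W; P_load = 1880 W
η = P_load / P_source = 1880 / 2009 = 0.9361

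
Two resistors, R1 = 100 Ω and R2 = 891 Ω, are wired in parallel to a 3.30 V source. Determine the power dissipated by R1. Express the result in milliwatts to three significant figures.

R1 sits directly across the source, so P = V²/R with V = 3.30 V.
P_R1 = V² / R1 = (3.30)² / 100 Ω = 0.1089 W

109 mW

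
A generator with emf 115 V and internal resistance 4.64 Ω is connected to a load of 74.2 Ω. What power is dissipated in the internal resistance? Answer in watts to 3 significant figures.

9.87 W

Internal loss is I²r, with I set by the total series resistance r+R.
I = ε / (r + R) = 115 / (4.64 + 74.2) = 1.459 A
P_int = I² r = (1.459)² × 4.64 = 9.872 W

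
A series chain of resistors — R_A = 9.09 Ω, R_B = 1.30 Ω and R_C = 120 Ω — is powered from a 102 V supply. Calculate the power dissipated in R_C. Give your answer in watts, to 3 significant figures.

73.4 W

In a series string the same current flows through every resistor — find that current, then P = I²R for the one we want.
R_total = 9.09 + 1.30 + 120 = 130.4 Ω
I = V / R_total = 102 / 130.4 = 0.7823 A
P_R_C = I² × R_C = (0.7823)² × 120 = 73.43 W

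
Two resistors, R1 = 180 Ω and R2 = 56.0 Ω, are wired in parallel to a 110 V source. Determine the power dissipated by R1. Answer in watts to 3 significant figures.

67.2 W

R1 sits directly across the source, so P = V²/R with V = 110 V.
P_R1 = V² / R1 = (110)² / 180 Ω = 67.22 W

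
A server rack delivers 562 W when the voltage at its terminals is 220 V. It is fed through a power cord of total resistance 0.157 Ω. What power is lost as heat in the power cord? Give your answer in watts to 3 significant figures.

Only the current and the line resistance are needed for the I²R loss.
I = P / V = 562 / 220 = 2.555 A through the power cord.
P_line = I² R_line = (2.555)² × 0.157 = 1.025 W

1.02 W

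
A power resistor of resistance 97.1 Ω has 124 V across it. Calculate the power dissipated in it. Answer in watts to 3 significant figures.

158 W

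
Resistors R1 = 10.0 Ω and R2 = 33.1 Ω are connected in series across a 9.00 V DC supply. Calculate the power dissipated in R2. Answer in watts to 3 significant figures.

In a series string the same current flows through every resistor — find that current, then P = I²R for the one we want.
R_total = 10.0 + 33.1 = 43.10 Ω
I = V / R_total = 9.00 / 43.10 = 0.2088 A
P_R2 = I² × R2 = (0.2088)² × 33.1 = 1.443 W

1.44 W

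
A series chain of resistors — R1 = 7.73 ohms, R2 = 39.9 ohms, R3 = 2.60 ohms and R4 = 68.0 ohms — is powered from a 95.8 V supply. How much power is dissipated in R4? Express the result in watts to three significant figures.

44.6 W

Since the resistors are in series they all carry the loop current I = V/R_total; the power in any one is I²R.
R_total = 7.73 + 39.9 + 2.60 + 68.0 = 118.2 Ω
I = V / R_total = 95.8 / 118.2 = 0.8103 A
P_R4 = I² × R4 = (0.8103)² × 68.0 = 44.65 W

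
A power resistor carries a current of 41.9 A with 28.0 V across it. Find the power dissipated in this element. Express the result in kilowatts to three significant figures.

1.17 kW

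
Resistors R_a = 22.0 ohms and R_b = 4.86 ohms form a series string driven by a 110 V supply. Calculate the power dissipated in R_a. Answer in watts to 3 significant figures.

In a series string the same current flows through every resistor — find that current, then P = I²R for the one we want.
R_total = 22.0 + 4.86 = 26.86 Ω
I = V / R_total = 110 / 26.86 = 4.095 A
P_R_a = I² × R_a = (4.095)² × 22.0 = 369.0 W

369 W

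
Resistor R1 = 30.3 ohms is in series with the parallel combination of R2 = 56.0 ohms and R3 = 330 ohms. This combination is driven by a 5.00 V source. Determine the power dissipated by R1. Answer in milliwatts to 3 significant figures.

Collapse R2‖R3 to a single equivalent, reducing the network to two series elements.
R_p = (56.0×330)/(56.0+330) = 47.88 Ω
R_total = 30.3 + 47.88 = 78.18 Ω
I = V / R_total = 5.00 / 78.18 = 0.06396 A
R1 carries the full series current, so P = I²R.
P_R1 = (0.06396)² × 30.3 = 0.1239 W

124 mW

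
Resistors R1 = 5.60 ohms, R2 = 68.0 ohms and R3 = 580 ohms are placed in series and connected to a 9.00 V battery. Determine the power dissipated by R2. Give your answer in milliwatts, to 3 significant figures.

The current is common to all series resistors; compute it, then apply P = I²R for the target.
R_total = 5.60 + 68.0 + 580 = 653.6 Ω
I = V / R_total = 9.00 / 653.6 = 0.01377 A
P_R2 = I² × R2 = (0.01377)² × 68.0 = 0.01289 W

12.9 mW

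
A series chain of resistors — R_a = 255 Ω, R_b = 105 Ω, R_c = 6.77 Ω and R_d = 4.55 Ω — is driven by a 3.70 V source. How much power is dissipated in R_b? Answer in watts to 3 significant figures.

Series elements share the same current, so find I first, then use P = I²R.
R_total = 255 + 105 + 6.77 + 4.55 = 371.3 Ω
I = V / R_total = 3.70 / 371.3 = 0.009964 A
P_R_b = I² × R_b = (0.009964)² × 105 = 0.01043 W

0.0104 W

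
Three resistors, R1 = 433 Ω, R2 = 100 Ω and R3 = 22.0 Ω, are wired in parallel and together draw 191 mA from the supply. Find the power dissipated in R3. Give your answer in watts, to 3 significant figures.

0.497 W

The branches share the same voltage, but only the total current is given — find V from the equivalent resistance first.
1/R_eq = 1/433 + 1/100 + 1/22.0 ⇒ R_eq = 17.31 Ω
V = I_total × R_eq = 0.1910 × 17.31 = 3.307 V
P_R3 = V² / R3 = (3.307)² / 22.0 = 0.4970 W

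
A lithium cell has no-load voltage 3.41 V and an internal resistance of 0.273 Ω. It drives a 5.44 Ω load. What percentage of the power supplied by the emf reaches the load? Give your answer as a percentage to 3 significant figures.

95.2 %

The source delivers εI, of which I²R reaches the load and I²r is lost; since I is common, η = R/(R+r).
η = R / (R + r) = 5.44 / (5.44 + 0.273) = 0.9522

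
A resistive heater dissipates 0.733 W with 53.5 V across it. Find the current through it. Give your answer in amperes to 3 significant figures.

0.0137 A

The two known quantities fix the third via I = P / V.
I = 0.733 / 53.5 = 0.01370 A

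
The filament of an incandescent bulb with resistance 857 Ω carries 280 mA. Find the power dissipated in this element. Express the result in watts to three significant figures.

With I and R stated, P = I²R applies in one step.
P = (0.2800 A)² × 857 Ω = 67.19 W

67.2 W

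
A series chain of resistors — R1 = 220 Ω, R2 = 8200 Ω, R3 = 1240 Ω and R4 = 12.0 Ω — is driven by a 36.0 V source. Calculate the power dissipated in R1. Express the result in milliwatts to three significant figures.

Since the resistors are in series they all carry the loop current I = V/R_total; the power in any one is I²R.
R_total = 220 + 8200 + 1240 + 12.0 = 9672 Ω
I = V / R_total = 36.0 / 9672 = 0.003722 A
P_R1 = I² × R1 = (0.003722)² × 220 = 0.003048 W

3.05 mW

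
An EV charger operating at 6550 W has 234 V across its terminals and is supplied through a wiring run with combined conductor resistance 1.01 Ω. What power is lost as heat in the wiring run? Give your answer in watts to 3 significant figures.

791 W

The wiring run is a series resistance carrying the load current; its dissipation is I²R_line.
I = P / V = 6550 / 234 = 27.99 A through the wiring run.
P_line = I² R_line = (27.99)² × 1.01 = 791.4 W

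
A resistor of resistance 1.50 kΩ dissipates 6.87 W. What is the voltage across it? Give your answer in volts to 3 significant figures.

Rearranging the power relation for the two known quantities gives V = √(P R).
V = √(6.87 × 1500) = 101.5 V

102 V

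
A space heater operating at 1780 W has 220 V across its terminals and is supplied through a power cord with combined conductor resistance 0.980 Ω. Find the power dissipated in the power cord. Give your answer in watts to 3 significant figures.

Only the current and the line resistance are needed for the I²R loss.
I = P / V = 1780 / 220 = 8.091 A through the power cord.
P_line = I² R_line = (8.091)² × 0.980 = 64.15 W

64.2 W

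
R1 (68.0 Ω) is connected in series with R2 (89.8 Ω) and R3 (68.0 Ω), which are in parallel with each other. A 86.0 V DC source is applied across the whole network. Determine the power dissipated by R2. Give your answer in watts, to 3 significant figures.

First combine the parallel branches into one equivalent R_p, then R1 + R_p is a series pair.
R_p = (89.8×68.0)/(89.8+68.0) = 38.70 Ω
R_total = 68.0 + 38.70 = 106.7 Ω
I = V / R_total = 86.0 / 106.7 = 0.8060 A
Voltage across the parallel pair: V_p = I × R_p = 0.8060 × 38.70 = 31.19 V
R2 is across V_p, so use P = V²/R for that branch.
P_R2 = (31.19)² / 89.8 = 10.83 W

10.8 W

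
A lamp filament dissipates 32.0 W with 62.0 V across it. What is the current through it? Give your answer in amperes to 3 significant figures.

0.516 A

Inverting the appropriate power form: I = P / V.
I = 32.0 / 62.0 = 0.5161 A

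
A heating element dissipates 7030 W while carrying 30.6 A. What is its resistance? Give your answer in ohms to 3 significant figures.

7.51 Ω

Inverting the appropriate power form: R = P / I².
R = 7030 / (30.60)² = 7.508 Ω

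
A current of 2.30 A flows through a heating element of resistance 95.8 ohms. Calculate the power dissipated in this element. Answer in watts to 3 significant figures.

507 W

The current through and the resistance of the element are both given; use P = I²R.
P = (2.300 A)² × 95.8 Ω = 506.8 W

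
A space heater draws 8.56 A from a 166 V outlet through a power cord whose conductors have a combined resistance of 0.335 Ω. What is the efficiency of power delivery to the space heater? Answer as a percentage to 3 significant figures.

The power cord carries the full 8.56 A.
P_line = I² R_line = (8.560)² × 0.335 = 24.55 W
P_source = V I = 166 × 8.560 = 1421 W; P_load = 1396 W
η = P_load / P_source = 1396 / 1421 = 0.9827

98.3 %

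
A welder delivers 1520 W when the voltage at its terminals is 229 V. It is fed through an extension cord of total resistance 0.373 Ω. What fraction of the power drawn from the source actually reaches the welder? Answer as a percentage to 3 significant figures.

I = P / V = 1520 / 229 = 6.638 A through the extension cord.
P_line = I² R_line = (6.638)² × 0.373 = 16.43 W
P_source = P_load + P_line = 1520 + 16.43 = 1536 W
η = P_load / P_source = 1520 / 1536 = 0.9893

98.9 %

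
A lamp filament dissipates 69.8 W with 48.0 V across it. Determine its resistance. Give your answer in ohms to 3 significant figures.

33.0 Ω

Inverting the appropriate power form: R = V² / P.
R = (48.0)² / 69.8 = 33.01 Ω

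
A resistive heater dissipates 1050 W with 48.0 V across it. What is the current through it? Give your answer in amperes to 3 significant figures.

The two known quantities fix the third via I = P / V.
I = 1050 / 48.0 = 21.88 A

21.9 A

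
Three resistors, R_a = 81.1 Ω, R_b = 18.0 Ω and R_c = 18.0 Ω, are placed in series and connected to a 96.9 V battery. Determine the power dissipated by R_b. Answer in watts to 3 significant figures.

12.3 W

Every series element carries the same I. Get I from the total resistance, then P = I² × R_b.
R_total = 81.1 + 18.0 + 18.0 = 117.1 Ω
I = V / R_total = 96.9 / 117.1 = 0.8275 A
P_R_b = I² × R_b = (0.8275)² × 18.0 = 12.33 W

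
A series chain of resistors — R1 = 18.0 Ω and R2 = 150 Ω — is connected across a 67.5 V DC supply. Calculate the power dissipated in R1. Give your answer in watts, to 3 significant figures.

In a series string the same current flows through every resistor — find that current, then P = I²R for the one we want.
R_total = 18.0 + 150 = 168.0 Ω
I = V / R_total = 67.5 / 168.0 = 0.4018 A
P_R1 = I² × R1 = (0.4018)² × 18.0 = 2.906 W

2.91 W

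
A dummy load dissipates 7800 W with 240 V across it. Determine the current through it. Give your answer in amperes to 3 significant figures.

32.5 A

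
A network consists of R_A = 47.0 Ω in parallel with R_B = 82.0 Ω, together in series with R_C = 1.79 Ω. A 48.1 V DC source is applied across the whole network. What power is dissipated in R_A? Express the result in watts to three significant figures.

Reduce the parallel combination to a single R_p; the circuit then becomes R_p in series with the remaining resistor.
R_p = (47.0×82.0)/(47.0+82.0) = 29.88 Ω
R_total = R_p + 1.79 = 29.88 + 1.79 = 31.67 Ω
I = V / R_total = 48.1 / 31.67 = 1.519 A
Voltage across the parallel pair: V_p = I × R_p = 1.519 × 29.88 = 45.38 V
R_A sits across V_p; its power is V_p²/R.
P_R_A = (45.38)² / 47.0 = 43.82 W

43.8 W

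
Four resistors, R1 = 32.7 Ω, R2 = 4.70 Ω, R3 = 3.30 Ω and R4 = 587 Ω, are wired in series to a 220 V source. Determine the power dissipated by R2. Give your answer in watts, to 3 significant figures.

The current is common to all series resistors; compute it, then apply P = I²R for the target.
R_total = 32.7 + 4.70 + 3.30 + 587 = 627.7 Ω
I = V / R_total = 220 / 627.7 = 0.3505 A
P_R2 = I² × R2 = (0.3505)² × 4.70 = 0.5773 W

0.577 W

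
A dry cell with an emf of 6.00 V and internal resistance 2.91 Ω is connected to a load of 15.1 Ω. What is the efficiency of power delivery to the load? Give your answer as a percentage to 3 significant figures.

83.8 %

The source delivers εI, of which I²R reaches the load and I²r is lost; since I is common, η = R/(R+r).
η = R / (R + r) = 15.1 / (15.1 + 2.91) = 0.8384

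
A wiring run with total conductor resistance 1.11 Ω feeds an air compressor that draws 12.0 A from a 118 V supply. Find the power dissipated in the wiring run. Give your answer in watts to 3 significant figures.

The wiring run and load are in series, so the same current flows in both; the loss is I²R_line.
The wiring run carries the full 12.0 A.
P_line = I² R_line = (12.00)² × 1.11 = 159.8 W

160 W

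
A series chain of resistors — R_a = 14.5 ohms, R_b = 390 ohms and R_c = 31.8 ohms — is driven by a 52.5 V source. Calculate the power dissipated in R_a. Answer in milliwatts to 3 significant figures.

Series elements share the same current, so find I first, then use P = I²R.
R_total = 14.5 + 390 + 31.8 = 436.3 Ω
I = V / R_total = 52.5 / 436.3 = 0.1203 A
P_R_a = I² × R_a = (0.1203)² × 14.5 = 0.2100 W

210 mW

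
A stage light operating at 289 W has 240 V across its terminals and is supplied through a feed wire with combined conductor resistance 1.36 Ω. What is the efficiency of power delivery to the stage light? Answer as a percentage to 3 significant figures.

I = P / V = 289 / 240 = 1.204 A through the feed wire.
P_line = I² R_line = (1.204)² × 1.36 = 1.972 W
P_source = P_load + P_line = 289.0 + 1.972 = 291.0 W
η = P_load / P_source = 289.0 / 291.0 = 0.9932

99.3 %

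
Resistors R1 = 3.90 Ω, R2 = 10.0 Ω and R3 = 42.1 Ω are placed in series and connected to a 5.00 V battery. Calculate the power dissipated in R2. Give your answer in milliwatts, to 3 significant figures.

The current is common to all series resistors; compute it, then apply P = I²R for the target.
R_total = 3.90 + 10.0 + 42.1 = 56.00 Ω
I = V / R_total = 5.00 / 56.00 = 0.08929 A
P_R2 = I² × R2 = (0.08929)² × 10.0 = 0.07972 W

79.7 mW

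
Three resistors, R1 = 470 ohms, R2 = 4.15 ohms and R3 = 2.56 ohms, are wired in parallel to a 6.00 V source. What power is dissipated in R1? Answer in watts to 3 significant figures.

Every branch has 6.00 V across it, so for R1 the power is simply V²/R.
P_R1 = V² / R1 = (6.00)² / 470 Ω = 0.07660 W

0.0766 W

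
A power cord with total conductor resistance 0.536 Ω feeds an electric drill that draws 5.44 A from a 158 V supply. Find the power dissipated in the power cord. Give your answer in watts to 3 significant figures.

Only the current and the line resistance are needed for the I²R loss.
The power cord carries the full 5.44 A.
P_line = I² R_line = (5.440)² × 0.536 = 15.86 W

15.9 W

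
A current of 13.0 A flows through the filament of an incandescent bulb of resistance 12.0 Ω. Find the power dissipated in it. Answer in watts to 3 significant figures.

The current through and the resistance of the element are both given; use P = I²R.
P = (13.00 A)² × 12.0 Ω = 2028 W

2030 W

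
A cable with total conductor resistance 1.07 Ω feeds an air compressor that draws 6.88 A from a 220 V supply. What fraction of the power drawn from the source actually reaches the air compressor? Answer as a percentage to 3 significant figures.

96.7 %

The cable carries the full 6.88 A.
P_line = I² R_line = (6.880)² × 1.07 = 50.65 W
P_source = V I = 220 × 6.880 = 1514 W; P_load = 1463 W
η = P_load / P_source = 1463 / 1514 = 0.9665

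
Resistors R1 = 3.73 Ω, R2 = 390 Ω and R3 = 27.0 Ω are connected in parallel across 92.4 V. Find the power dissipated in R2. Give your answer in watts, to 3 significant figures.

21.9 W

Each parallel branch sees the full supply voltage, so P = V²/R applies directly to the target branch.
P_R2 = V² / R2 = (92.4)² / 390 Ω = 21.89 W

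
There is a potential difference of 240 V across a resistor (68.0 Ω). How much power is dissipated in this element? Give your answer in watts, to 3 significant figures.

We know the drop across the element and its resistance — P = V²/R, one step.
P = (240 V)² / 68.0 Ω = 847.1 W

847 W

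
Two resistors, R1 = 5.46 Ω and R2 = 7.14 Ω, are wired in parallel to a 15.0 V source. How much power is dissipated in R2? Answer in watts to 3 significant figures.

31.5 W

The supply voltage appears across each parallel branch — just use P = V²/R2.
P_R2 = V² / R2 = (15.0)² / 7.14 Ω = 31.51 W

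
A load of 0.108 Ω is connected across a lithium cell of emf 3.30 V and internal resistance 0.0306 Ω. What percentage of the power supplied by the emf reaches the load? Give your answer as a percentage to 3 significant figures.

77.9 %

Efficiency is P_load / P_total. With a series r and R sharing the same I, P = I²R for each, so η = R/(R+r).
η = R / (R + r) = 0.108 / (0.108 + 0.0306) = 0.7792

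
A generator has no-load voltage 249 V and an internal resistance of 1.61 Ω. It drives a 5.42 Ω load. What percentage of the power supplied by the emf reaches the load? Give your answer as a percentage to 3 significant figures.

Efficiency is P_load / P_total. With a series r and R sharing the same I, P = I²R for each, so η = R/(R+r).
η = R / (R + r) = 5.42 / (5.42 + 1.61) = 0.7710

77.1 %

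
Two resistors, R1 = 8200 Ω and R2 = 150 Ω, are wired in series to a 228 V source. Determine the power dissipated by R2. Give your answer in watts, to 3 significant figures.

Every series element carries the same I. Get I from the total resistance, then P = I² × R2.
R_total = 8200 + 150 = 8350 Ω
I = V / R_total = 228 / 8350 = 0.02731 A
P_R2 = I² × R2 = (0.02731)² × 150 = 0.1118 W

0.112 W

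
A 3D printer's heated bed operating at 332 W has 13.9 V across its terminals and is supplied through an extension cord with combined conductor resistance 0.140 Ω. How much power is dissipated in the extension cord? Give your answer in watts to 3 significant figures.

79.9 W

Line loss is just I²R for the cable — we know both I and R_line directly.
I = P / V = 332 / 13.9 = 23.88 A through the extension cord.
P_line = I² R_line = (23.88)² × 0.140 = 79.87 W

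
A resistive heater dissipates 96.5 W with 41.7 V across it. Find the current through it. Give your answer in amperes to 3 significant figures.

2.31 A

Inverting the appropriate power form: I = P / V.
I = 96.5 / 41.7 = 2.314 A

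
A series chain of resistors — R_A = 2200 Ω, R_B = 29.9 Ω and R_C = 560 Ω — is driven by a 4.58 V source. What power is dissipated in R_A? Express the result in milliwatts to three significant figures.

Since the resistors are in series they all carry the loop current I = V/R_total; the power in any one is I²R.
R_total = 2200 + 29.9 + 560 = 2790 Ω
I = V / R_total = 4.58 / 2790 = 0.001642 A
P_R_A = I² × R_A = (0.001642)² × 2200 = 0.005929 W

5.93 mW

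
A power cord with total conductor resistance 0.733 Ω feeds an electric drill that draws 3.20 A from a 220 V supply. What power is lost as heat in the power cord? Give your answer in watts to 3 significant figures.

The power cord is a series resistance carrying the load current; its dissipation is I²R_line.
The power cord carries the full 3.20 A.
P_line = I² R_line = (3.200)² × 0.733 = 7.506 W

7.51 W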